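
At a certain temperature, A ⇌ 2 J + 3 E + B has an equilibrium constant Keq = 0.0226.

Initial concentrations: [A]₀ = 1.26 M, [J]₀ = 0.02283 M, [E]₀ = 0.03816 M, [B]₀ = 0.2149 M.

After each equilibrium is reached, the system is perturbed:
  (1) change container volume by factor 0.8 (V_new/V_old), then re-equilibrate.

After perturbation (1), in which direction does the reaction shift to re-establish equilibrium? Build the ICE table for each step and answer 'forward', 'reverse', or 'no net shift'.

Q₀ = 4.9397e-09 vs Keq = 0.0226 ⇒ Q<K, forward
Step 1:
                    A           J           E           B
  I              1.26     0.02283     0.03816      0.2149
  C           -0.2082      0.4164      0.6246      0.2082
  E             1.052      0.4393      0.6628      0.4231
  solve Keq expr → x = 0.2082; check Q = 0.0226
Then change container volume by factor 0.8 (V_new/V_old).
Step 2:
                    A           J           E           B
  I             1.315      0.5491      0.8285      0.5289
  C           0.04911    -0.09822     -0.1473    -0.04911
  E             1.364      0.4509      0.6812      0.4798
  solve Keq expr → x = -0.04911; check Q = 0.0226

Direction: reverse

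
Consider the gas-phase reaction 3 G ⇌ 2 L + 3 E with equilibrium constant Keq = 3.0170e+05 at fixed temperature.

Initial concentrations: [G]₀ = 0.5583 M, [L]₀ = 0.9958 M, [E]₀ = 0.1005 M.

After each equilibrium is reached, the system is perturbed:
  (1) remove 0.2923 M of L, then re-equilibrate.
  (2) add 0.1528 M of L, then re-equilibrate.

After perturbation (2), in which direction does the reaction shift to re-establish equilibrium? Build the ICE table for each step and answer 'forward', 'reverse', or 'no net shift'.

Direction: reverse

Q₀ = 0.005784 vs Keq = 3.0170e+05 ⇒ Q<K, forward
Step 1:
                    G           L           E
  I            0.5583      0.9958      0.1005
  C           -0.5465      0.3643      0.5465
  E           0.01184        1.36       0.647
  solve Keq expr → x = 0.1822; check Q = 3.0170e+05
Then remove 0.2923 M of L.
Step 2:
                    G           L           E
  I           0.01184       1.068       0.647
  C          -0.00173    0.001153     0.00173
  E           0.01011       1.069      0.6487
  solve Keq expr → x = 5.7658e-04; check Q = 3.0170e+05
Then add 0.1528 M of L.
Step 3:
                    G           L           E
  I           0.01011       1.222      0.6487
  C        9.2255e-04 -6.1503e-04 -9.2255e-04
  E           0.01103       1.221      0.6478
  solve Keq expr → x = -3.0752e-04; check Q = 3.0170e+05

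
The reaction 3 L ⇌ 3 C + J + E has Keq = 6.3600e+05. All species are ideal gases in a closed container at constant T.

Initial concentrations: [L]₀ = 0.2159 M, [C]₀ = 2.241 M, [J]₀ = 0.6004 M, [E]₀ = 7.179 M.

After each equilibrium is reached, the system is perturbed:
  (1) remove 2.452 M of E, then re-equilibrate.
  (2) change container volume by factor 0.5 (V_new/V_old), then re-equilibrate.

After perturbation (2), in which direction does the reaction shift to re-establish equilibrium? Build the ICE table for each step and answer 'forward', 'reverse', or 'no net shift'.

Q₀ = 4820 vs Keq = 6.3600e+05 ⇒ Q<K, forward
Step 1:
                   L          C          J          E
  init        0.2159      2.241     0.6004      7.179
  Δ          -0.1688     0.1688    0.05626    0.05626
  eq         0.04711       2.41     0.6567      7.235
  solve Keq expr → x = 0.05626; check Q = 6.3600e+05
Then remove 2.452 M of E.
Step 2:
                   L          C          J          E
  init       0.04711       2.41     0.6567      4.783
  Δ        -0.005922   0.005922   0.001974   0.001974
  eq         0.04119      2.416     0.6586      4.785
  solve Keq expr → x = 0.001974; check Q = 6.3600e+05
Then change container volume by factor 0.5 (V_new/V_old).
Step 3:
                   L          C          J          E
  init       0.08237      4.831      1.317       9.57
  Δ          0.04654   -0.04654   -0.01551   -0.01551
  eq          0.1289      4.785      1.302      9.555
  solve Keq expr → x = -0.01551; check Q = 6.3600e+05

Direction: reverse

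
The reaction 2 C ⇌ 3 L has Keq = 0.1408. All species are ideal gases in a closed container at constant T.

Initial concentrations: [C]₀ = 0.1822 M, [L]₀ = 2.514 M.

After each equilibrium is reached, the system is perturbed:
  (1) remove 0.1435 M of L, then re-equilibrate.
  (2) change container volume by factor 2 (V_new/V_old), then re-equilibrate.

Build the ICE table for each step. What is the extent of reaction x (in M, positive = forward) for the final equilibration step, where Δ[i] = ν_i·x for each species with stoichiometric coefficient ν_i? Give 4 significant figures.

Q₀ = 478.6 vs Keq = 0.1408 ⇒ Q>K, reverse
Step 1:
                  C         L
  init       0.1822     2.514
  Δ           1.238    -1.857
  eq           1.42    0.6573
  solve Keq expr → x = -0.6189; check Q = 0.1408
Then remove 0.1435 M of L.
Step 2:
                  C         L
  init         1.42    0.5138
  Δ        -0.07922    0.1188
  eq          1.341    0.6326
  solve Keq expr → x = 0.03961; check Q = 0.1408
Then change container volume by factor 2 (V_new/V_old).
Step 3:
                  C         L
  init       0.6704    0.3163
  Δ        -0.04325   0.06488
  eq         0.6272    0.3812
  solve Keq expr → x = 0.02163; check Q = 0.1408

x = 0.02163 M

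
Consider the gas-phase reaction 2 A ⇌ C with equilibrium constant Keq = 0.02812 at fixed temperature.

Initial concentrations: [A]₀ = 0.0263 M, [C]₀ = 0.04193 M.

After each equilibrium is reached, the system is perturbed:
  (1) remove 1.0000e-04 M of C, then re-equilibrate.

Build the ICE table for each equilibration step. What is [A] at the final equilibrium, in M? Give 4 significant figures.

Q₀ = 60.62 vs Keq = 0.02812 ⇒ Q>K, reverse
Step 1:
                    A           C
  I            0.0263     0.04193
  C           0.08319    -0.04159
  E            0.1095  3.3708e-04
  solve Keq expr → x = -0.04159; check Q = 0.02812
Then remove 1.0000e-04 M of C.
Step 2:
                    A           C
  I            0.1095  2.3708e-04
  C       -1.9757e-04  9.8785e-05
  E            0.1093  3.3586e-04
  solve Keq expr → x = 9.8785e-05; check Q = 0.02812

[A]_eq = 0.1093 M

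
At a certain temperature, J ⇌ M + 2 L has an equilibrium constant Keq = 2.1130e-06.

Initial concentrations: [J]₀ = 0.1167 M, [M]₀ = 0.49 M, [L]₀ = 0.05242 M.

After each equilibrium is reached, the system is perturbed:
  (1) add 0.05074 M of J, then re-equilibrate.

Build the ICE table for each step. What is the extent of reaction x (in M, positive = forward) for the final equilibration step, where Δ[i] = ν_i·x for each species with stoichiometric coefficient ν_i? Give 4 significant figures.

x = 6.6130e-05 M

Q₀ = 0.01154 vs Keq = 2.1130e-06 ⇒ Q>K, reverse
Step 1:
                    J           M           L
  init         0.1167        0.49     0.05242
  Δ           0.02581    -0.02581    -0.05161
  eq           0.1425      0.4642  8.0541e-04
  solve Keq expr → x = -0.02581; check Q = 2.1130e-06
Then add 0.05074 M of J.
Step 2:
                    J           M           L
  init         0.1932      0.4642  8.0541e-04
  Δ       -6.6130e-05  6.6130e-05  1.3226e-04
  eq           0.1932      0.4643  9.3767e-04
  solve Keq expr → x = 6.6130e-05; check Q = 2.1130e-06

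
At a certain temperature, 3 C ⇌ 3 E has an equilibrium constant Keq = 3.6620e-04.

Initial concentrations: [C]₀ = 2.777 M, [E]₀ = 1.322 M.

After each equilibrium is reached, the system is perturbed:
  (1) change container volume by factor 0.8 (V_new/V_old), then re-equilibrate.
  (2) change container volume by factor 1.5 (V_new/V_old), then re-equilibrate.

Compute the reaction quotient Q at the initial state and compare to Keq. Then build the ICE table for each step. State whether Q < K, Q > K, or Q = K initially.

Q₀ = 0.1079 vs Keq = 3.6620e-04 ⇒ Q>K, reverse
Step 1:
                   C          E
  init         2.777      1.322
  Δ            1.048     -1.048
  eq           3.825     0.2737
  solve Keq expr → x = -0.3494; check Q = 3.6620e-04
Then change container volume by factor 0.8 (V_new/V_old).
Step 2:
                   C          E
  init         4.782     0.3421
  Δ                0          0
  eq           4.782     0.3421
  solve Keq expr → x = 0; check Q = 3.6620e-04
Then change container volume by factor 1.5 (V_new/V_old).
Step 3:
                   C          E
  init         3.188     0.2281
  Δ                0          0
  eq           3.188     0.2281
  solve Keq expr → x = 0; check Q = 3.6620e-04

Q₀ = 0.1079; Q > K (proceeds reverse)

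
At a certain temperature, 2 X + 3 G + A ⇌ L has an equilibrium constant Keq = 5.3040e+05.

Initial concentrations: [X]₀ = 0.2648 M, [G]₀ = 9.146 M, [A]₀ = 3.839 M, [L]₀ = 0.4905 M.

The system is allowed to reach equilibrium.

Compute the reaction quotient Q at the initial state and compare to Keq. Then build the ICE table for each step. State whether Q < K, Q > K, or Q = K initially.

Q₀ = 0.002382 vs Keq = 5.3040e+05 ⇒ Q<K, forward
Step 1:
                  X         G         A         L
  I          0.2648     9.146     3.839    0.4905
  C         -0.2648   -0.3972   -0.1324    0.1324
  E       2.1752e-05     8.749     3.707    0.6229
  solve Keq expr → x = 0.1324; check Q = 5.3040e+05

Q₀ = 0.002382; Q < K (proceeds forward)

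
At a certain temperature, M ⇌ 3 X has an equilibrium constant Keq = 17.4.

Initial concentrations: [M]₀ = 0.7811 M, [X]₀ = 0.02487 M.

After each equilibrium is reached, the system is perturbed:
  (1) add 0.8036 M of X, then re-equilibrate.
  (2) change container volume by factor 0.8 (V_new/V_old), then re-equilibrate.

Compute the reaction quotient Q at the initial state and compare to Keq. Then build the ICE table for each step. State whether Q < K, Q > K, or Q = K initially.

Q₀ = 1.9693e-05; Q < K (proceeds forward)

Q₀ = 1.9693e-05 vs Keq = 17.4 ⇒ Q<K, forward
Step 1:
                  M         X
  Initial    0.7811   0.02487
  Change    -0.5338     1.602
  Equil      0.2473     1.626
  solve Keq expr → x = 0.5338; check Q = 17.4
Then add 0.8036 M of X.
Step 2:
                  M         X
  Initial    0.2473      2.43
  Change     0.1664   -0.4992
  Equil      0.4137     1.931
  solve Keq expr → x = -0.1664; check Q = 17.4
Then change container volume by factor 0.8 (V_new/V_old).
Step 3:
                  M         X
  Initial    0.5171     2.413
  Change    0.07797   -0.2339
  Equil      0.5951      2.18
  solve Keq expr → x = -0.07797; check Q = 17.4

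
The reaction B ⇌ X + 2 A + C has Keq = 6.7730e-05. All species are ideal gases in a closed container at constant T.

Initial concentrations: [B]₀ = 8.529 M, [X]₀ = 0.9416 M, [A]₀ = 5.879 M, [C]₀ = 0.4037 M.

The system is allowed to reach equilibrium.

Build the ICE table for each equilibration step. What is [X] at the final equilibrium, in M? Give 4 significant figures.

[X]_eq = 0.5379 M

Q₀ = 1.54 vs Keq = 6.7730e-05 ⇒ Q>K, reverse
Step 1:
                    B           X           A           C
  init          8.529      0.9416       5.879      0.4037
  Δ            0.4037     -0.4037     -0.8073     -0.4037
  eq            8.933      0.5379       5.072  4.3724e-05
  solve Keq expr → x = -0.4037; check Q = 6.7730e-05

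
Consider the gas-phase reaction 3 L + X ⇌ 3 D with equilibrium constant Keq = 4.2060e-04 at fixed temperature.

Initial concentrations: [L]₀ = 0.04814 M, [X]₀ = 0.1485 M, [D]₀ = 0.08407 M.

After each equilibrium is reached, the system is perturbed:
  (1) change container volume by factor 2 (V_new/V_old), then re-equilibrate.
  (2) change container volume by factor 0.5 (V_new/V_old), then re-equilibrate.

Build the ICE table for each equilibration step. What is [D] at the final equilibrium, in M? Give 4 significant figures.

Q₀ = 35.87 vs Keq = 4.2060e-04 ⇒ Q>K, reverse
Step 1:
                  L         X         D
  init      0.04814    0.1485   0.08407
  Δ         0.07875   0.02625  -0.07875
  eq         0.1269    0.1748  0.005315
  solve Keq expr → x = -0.02625; check Q = 4.2060e-04
Then change container volume by factor 2 (V_new/V_old).
Step 2:
                  L         X         D
  init      0.06345   0.08738  0.002658
  Δ       5.2926e-04 1.7642e-04 -5.2926e-04
  eq        0.06398   0.08755  0.002128
  solve Keq expr → x = -1.7642e-04; check Q = 4.2060e-04
Then change container volume by factor 0.5 (V_new/V_old).
Step 3:
                  L         X         D
  init        0.128    0.1751  0.004257
  Δ       -0.001059 -3.5284e-04  0.001059
  eq         0.1269    0.1748  0.005315
  solve Keq expr → x = 3.5284e-04; check Q = 4.2060e-04

[D]_eq = 0.005315 M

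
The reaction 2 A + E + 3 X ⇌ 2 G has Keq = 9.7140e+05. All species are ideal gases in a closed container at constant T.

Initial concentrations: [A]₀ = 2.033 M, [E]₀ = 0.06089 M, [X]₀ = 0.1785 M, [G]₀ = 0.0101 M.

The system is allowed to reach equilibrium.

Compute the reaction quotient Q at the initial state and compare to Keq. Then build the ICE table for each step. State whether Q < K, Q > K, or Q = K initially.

Q₀ = 0.07127 vs Keq = 9.7140e+05 ⇒ Q<K, forward
Step 1:
                    A           E           X           G
  Initial       2.033     0.06089      0.1785      0.0101
  Change      -0.1125    -0.05627     -0.1688      0.1125
  Equil          1.92    0.004619    0.009687      0.1226
  solve Keq expr → x = 0.05627; check Q = 9.7140e+05

Q₀ = 0.07127; Q < K (proceeds forward)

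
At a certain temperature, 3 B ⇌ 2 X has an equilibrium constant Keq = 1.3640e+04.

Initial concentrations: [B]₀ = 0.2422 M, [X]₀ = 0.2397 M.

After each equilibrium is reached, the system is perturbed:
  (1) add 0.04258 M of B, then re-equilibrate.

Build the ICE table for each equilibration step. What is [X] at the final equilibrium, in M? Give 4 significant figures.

[X]_eq = 0.4141 M

Q₀ = 4.044 vs Keq = 1.3640e+04 ⇒ Q<K, forward
Step 1:
                  B         X
  init       0.2422    0.2397
  Δ           -0.22    0.1467
  eq         0.0222    0.3864
  solve Keq expr → x = 0.07333; check Q = 1.3640e+04
Then add 0.04258 M of B.
Step 2:
                  B         X
  init      0.06478    0.3864
  Δ        -0.04153   0.02769
  eq        0.02325    0.4141
  solve Keq expr → x = 0.01384; check Q = 1.3640e+04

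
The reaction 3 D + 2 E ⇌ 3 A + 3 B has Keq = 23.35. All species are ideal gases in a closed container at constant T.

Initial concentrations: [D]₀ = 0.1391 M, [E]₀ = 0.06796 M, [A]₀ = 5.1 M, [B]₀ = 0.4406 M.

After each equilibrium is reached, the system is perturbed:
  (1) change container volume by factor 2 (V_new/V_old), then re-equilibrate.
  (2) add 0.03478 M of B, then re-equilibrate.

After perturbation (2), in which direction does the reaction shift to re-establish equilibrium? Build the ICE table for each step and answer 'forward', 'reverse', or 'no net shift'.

Direction: reverse

Q₀ = 9.1276e+05 vs Keq = 23.35 ⇒ Q>K, reverse
Step 1:
                   D          E          A          B
  init        0.1391    0.06796        5.1     0.4406
  Δ           0.3219     0.2146    -0.3219    -0.3219
  eq           0.461     0.2825      4.778     0.1187
  solve Keq expr → x = -0.1073; check Q = 23.35
Then change container volume by factor 2 (V_new/V_old).
Step 2:
                   D          E          A          B
  init        0.2305     0.1413      2.389    0.05937
  Δ        -0.009763  -0.006508   0.009763   0.009763
  eq          0.2207     0.1348      2.399    0.06913
  solve Keq expr → x = 0.003254; check Q = 23.35
Then add 0.03478 M of B.
Step 3:
                   D          E          A          B
  init        0.2207     0.1348      2.399     0.1039
  Δ          0.02182    0.01455   -0.02182   -0.02182
  eq          0.2425     0.1493      2.377    0.08208
  solve Keq expr → x = -0.007275; check Q = 23.35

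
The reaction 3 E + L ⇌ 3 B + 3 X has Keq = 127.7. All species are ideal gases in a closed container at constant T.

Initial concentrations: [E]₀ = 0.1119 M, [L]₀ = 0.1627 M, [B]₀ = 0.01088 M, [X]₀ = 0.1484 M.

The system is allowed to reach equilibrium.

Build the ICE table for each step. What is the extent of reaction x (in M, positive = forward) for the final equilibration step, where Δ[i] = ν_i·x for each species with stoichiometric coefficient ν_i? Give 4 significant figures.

x = 0.03365 M

Q₀ = 1.8463e-05 vs Keq = 127.7 ⇒ Q<K, forward
Step 1:
                   E          L          B          X
  Initial     0.1119     0.1627    0.01088     0.1484
  Change     -0.1009   -0.03365     0.1009     0.1009
  Equil      0.01096     0.1291     0.1118     0.2493
  solve Keq expr → x = 0.03365; check Q = 127.7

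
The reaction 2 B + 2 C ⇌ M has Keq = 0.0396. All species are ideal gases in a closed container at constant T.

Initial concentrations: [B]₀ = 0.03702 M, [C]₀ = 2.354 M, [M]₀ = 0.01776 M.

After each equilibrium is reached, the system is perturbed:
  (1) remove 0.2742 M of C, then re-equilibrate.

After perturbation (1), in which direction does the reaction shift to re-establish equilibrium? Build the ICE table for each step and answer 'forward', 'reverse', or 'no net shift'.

Q₀ = 2.339 vs Keq = 0.0396 ⇒ Q>K, reverse
Step 1:
                   B          C          M
  Initial    0.03702      2.354    0.01776
  Change     0.03329    0.03329   -0.01664
  Equil      0.07031      2.387   0.001116
  solve Keq expr → x = -0.01664; check Q = 0.0396
Then remove 0.2742 M of C.
Step 2:
                   B          C          M
  Initial    0.07031      2.113   0.001116
  Change  4.5943e-04 4.5943e-04 -2.2972e-04
  Equil      0.07077      2.114 8.8592e-04
  solve Keq expr → x = -2.2972e-04; check Q = 0.0396

Direction: reverse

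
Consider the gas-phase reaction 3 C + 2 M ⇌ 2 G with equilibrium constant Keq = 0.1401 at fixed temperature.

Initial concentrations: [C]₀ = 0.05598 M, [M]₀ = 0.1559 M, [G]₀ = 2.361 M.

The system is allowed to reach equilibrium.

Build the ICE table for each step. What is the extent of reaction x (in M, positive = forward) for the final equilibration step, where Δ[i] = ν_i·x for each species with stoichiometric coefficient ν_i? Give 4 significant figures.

x = -0.5823 M

Q₀ = 1.3074e+06 vs Keq = 0.1401 ⇒ Q>K, reverse
Step 1:
                   C          M          G
  I          0.05598     0.1559      2.361
  C            1.747      1.165     -1.165
  E            1.803       1.32      1.196
  solve Keq expr → x = -0.5823; check Q = 0.1401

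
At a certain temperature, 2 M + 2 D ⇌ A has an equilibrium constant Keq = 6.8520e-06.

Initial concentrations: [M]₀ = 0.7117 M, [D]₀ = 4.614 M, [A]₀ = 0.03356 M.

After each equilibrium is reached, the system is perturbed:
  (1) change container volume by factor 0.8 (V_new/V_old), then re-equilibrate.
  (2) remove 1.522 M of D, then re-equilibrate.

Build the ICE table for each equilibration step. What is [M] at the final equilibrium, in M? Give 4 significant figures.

Q₀ = 0.003112 vs Keq = 6.8520e-06 ⇒ Q>K, reverse
Step 1:
                  M         D         A
  Initial    0.7117     4.614   0.03356
  Change    0.06694   0.06694  -0.03347
  Equil      0.7786     4.681 9.1024e-05
  solve Keq expr → x = -0.03347; check Q = 6.8520e-06
Then change container volume by factor 0.8 (V_new/V_old).
Step 2:
                  M         D         A
  Initial    0.9733     5.851 1.1378e-04
  Change  -2.1666e-04 -2.1666e-04 1.0833e-04
  Equil      0.9731     5.851 2.2211e-04
  solve Keq expr → x = 1.0833e-04; check Q = 6.8520e-06
Then remove 1.522 M of D.
Step 3:
                  M         D         A
  Initial    0.9731     4.329 2.2211e-04
  Change  2.0093e-04 2.0093e-04 -1.0046e-04
  Equil      0.9733     4.329 1.2165e-04
  solve Keq expr → x = -1.0046e-04; check Q = 6.8520e-06

[M]_eq = 0.9733 M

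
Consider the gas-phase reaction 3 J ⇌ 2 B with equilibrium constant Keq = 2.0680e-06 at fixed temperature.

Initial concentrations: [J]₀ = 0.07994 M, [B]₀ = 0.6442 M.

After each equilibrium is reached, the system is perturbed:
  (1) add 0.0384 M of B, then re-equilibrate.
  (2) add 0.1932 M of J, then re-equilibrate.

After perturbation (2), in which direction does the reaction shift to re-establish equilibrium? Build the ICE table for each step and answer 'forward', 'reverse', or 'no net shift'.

Q₀ = 812.4 vs Keq = 2.0680e-06 ⇒ Q>K, reverse
Step 1:
                    J           B
  I           0.07994      0.6442
  C             0.964     -0.6427
  E             1.044    0.001534
  solve Keq expr → x = -0.3213; check Q = 2.0680e-06
Then add 0.0384 M of B.
Step 2:
                    J           B
  I             1.044     0.03993
  C           0.05741    -0.03827
  E             1.101    0.001662
  solve Keq expr → x = -0.01914; check Q = 2.0680e-06
Then add 0.1932 M of J.
Step 3:
                    J           B
  I             1.295    0.001662
  C       -6.8151e-04  4.5434e-04
  E             1.294    0.002116
  solve Keq expr → x = 2.2717e-04; check Q = 2.0680e-06

Direction: forward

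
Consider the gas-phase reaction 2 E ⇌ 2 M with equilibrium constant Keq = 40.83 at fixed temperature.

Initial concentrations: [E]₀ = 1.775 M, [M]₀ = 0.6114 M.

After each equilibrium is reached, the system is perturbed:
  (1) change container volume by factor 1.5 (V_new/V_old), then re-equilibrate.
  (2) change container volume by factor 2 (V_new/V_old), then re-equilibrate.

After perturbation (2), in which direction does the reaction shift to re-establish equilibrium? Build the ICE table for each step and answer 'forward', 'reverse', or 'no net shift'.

Q₀ = 0.1186 vs Keq = 40.83 ⇒ Q<K, forward
Step 1:
                    E           M
  I             1.775      0.6114
  C            -1.452       1.452
  E            0.3229       2.063
  solve Keq expr → x = 0.726; check Q = 40.83
Then change container volume by factor 1.5 (V_new/V_old).
Step 2:
                    E           M
  I            0.2153       1.376
  C                 0           0
  E            0.2153       1.376
  solve Keq expr → x = 0; check Q = 40.83
Then change container volume by factor 2 (V_new/V_old).
Step 3:
                    E           M
  I            0.1076      0.6878
  C                 0           0
  E            0.1076      0.6878
  solve Keq expr → x = 0; check Q = 40.83

Direction: no net shift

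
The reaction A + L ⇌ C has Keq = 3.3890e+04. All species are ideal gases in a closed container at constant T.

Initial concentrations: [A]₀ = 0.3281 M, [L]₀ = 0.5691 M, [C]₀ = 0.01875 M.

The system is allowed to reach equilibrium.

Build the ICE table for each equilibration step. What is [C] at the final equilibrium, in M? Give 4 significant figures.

Q₀ = 0.1004 vs Keq = 3.3890e+04 ⇒ Q<K, forward
Step 1:
                  A         L         C
  init       0.3281    0.5691   0.01875
  Δ         -0.3281   -0.3281    0.3281
  eq      4.2454e-05     0.241    0.3468
  solve Keq expr → x = 0.3281; check Q = 3.3890e+04

[C]_eq = 0.3468 M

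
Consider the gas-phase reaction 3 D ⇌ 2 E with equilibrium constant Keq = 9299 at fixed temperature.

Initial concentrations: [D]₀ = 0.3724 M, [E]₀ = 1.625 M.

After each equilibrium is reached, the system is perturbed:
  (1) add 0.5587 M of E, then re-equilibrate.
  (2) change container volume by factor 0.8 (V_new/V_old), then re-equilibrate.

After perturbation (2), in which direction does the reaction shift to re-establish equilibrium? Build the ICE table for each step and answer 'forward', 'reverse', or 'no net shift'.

Q₀ = 51.13 vs Keq = 9299 ⇒ Q<K, forward
Step 1:
                  D         E
  init       0.3724     1.625
  Δ         -0.3014    0.2009
  eq        0.07104     1.826
  solve Keq expr → x = 0.1005; check Q = 9299
Then add 0.5587 M of E.
Step 2:
                  D         E
  init      0.07104     2.385
  Δ         0.01362 -0.009082
  eq        0.08466     2.376
  solve Keq expr → x = -0.004541; check Q = 9299
Then change container volume by factor 0.8 (V_new/V_old).
Step 3:
                  D         E
  init       0.1058     2.969
  Δ       -0.007476  0.004984
  eq        0.09835     2.974
  solve Keq expr → x = 0.002492; check Q = 9299

Direction: forward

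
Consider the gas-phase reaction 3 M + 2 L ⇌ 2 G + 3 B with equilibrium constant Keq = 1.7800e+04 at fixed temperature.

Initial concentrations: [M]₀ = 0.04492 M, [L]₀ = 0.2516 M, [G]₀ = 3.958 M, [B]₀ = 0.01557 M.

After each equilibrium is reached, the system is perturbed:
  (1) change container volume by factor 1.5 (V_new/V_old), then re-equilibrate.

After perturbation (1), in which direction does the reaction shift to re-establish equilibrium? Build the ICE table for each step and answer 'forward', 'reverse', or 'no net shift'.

Q₀ = 10.31 vs Keq = 1.7800e+04 ⇒ Q<K, forward
Step 1:
                   M          L          G          B
  Initial    0.04492     0.2516      3.958    0.01557
  Change    -0.03258   -0.02172    0.02172    0.03258
  Equil      0.01234     0.2299       3.98    0.04815
  solve Keq expr → x = 0.01086; check Q = 1.7800e+04
Then change container volume by factor 1.5 (V_new/V_old).
Step 2:
                   M          L          G          B
  Initial   0.008227     0.1533      2.653     0.0321
  Change           0          0          0          0
  Equil     0.008227     0.1533      2.653     0.0321
  solve Keq expr → x = 0; check Q = 1.7800e+04

Direction: no net shift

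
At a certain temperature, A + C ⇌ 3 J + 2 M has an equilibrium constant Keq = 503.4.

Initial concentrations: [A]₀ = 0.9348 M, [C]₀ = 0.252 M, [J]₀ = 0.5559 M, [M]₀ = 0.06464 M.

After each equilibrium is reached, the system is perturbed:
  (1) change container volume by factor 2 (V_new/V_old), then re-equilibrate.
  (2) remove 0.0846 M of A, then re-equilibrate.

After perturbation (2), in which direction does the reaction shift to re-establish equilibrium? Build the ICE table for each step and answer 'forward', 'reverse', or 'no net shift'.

Direction: reverse

Q₀ = 0.003047 vs Keq = 503.4 ⇒ Q<K, forward
Step 1:
                   A          C          J          M
  I           0.9348      0.252     0.5559    0.06464
  C          -0.2499    -0.2499     0.7498     0.4999
  E           0.6849   0.002058      1.306     0.5645
  solve Keq expr → x = 0.2499; check Q = 503.4
Then change container volume by factor 2 (V_new/V_old).
Step 2:
                   A          C          J          M
  I           0.3424   0.001029     0.6529     0.2823
  C       -8.9670e-04 -8.9670e-04    0.00269   0.001793
  E           0.3415 1.3222e-04     0.6556     0.2841
  solve Keq expr → x = 8.9670e-04; check Q = 503.4
Then remove 0.0846 M of A.
Step 3:
                   A          C          J          M
  I           0.2569 1.3222e-04     0.6556     0.2841
  C       4.3294e-05 4.3294e-05 -1.2988e-04 -8.6588e-05
  E            0.257 1.7551e-04     0.6554      0.284
  solve Keq expr → x = -4.3294e-05; check Q = 503.4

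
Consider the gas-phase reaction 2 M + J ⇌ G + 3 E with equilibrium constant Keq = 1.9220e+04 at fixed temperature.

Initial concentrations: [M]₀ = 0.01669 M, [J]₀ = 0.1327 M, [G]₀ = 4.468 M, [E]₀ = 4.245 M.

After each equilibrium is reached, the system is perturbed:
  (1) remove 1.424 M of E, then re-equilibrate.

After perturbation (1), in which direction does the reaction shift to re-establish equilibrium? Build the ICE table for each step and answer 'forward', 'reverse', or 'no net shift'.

Direction: forward

Q₀ = 9.2462e+06 vs Keq = 1.9220e+04 ⇒ Q>K, reverse
Step 1:
                   M          J          G          E
  init       0.01669     0.1327      4.468      4.245
  Δ           0.2201       0.11      -0.11    -0.3301
  eq          0.2367     0.2427      4.358      3.915
  solve Keq expr → x = -0.11; check Q = 1.9220e+04
Then remove 1.424 M of E.
Step 2:
                   M          J          G          E
  init        0.2367     0.2427      4.358      2.491
  Δ         -0.09145   -0.04573    0.04573     0.1372
  eq          0.1453      0.197      4.404      2.628
  solve Keq expr → x = 0.04573; check Q = 1.9220e+04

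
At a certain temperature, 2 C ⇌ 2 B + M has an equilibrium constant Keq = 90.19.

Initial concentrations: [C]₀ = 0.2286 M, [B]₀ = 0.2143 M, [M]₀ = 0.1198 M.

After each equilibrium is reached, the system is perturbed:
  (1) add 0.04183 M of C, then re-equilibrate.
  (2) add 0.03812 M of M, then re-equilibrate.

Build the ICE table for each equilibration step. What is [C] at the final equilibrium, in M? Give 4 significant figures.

[C]_eq = 0.0256 M

Q₀ = 0.1053 vs Keq = 90.19 ⇒ Q<K, forward
Step 1:
                    C           B           M
  init         0.2286      0.2143      0.1198
  Δ           -0.2076      0.2076      0.1038
  eq          0.02101      0.4219      0.2236
  solve Keq expr → x = 0.1038; check Q = 90.19
Then add 0.04183 M of C.
Step 2:
                    C           B           M
  init        0.06284      0.4219      0.2236
  Δ          -0.03891     0.03891     0.01946
  eq          0.02392      0.4608      0.2431
  solve Keq expr → x = 0.01946; check Q = 90.19
Then add 0.03812 M of M.
Step 3:
                    C           B           M
  init        0.02392      0.4608      0.2812
  Δ          0.001676   -0.001676 -8.3791e-04
  eq           0.0256      0.4591      0.2803
  solve Keq expr → x = -8.3791e-04; check Q = 90.19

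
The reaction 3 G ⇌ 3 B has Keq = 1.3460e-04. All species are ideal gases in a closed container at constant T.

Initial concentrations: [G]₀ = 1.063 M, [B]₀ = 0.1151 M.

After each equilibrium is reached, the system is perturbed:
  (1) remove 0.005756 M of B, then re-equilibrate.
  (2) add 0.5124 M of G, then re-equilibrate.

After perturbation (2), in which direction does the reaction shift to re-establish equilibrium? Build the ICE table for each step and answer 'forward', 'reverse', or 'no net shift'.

Q₀ = 0.001269 vs Keq = 1.3460e-04 ⇒ Q>K, reverse
Step 1:
                  G         B
  init        1.063    0.1151
  Δ         0.05767  -0.05767
  eq          1.121   0.05743
  solve Keq expr → x = -0.01922; check Q = 1.3460e-04
Then remove 0.005756 M of B.
Step 2:
                  G         B
  init        1.121   0.05168
  Δ       -0.005475  0.005475
  eq          1.115   0.05715
  solve Keq expr → x = 0.001825; check Q = 1.3460e-04
Then add 0.5124 M of G.
Step 3:
                  G         B
  init        1.628   0.05715
  Δ        -0.02498   0.02498
  eq          1.603   0.08213
  solve Keq expr → x = 0.008327; check Q = 1.3460e-04

Direction: forward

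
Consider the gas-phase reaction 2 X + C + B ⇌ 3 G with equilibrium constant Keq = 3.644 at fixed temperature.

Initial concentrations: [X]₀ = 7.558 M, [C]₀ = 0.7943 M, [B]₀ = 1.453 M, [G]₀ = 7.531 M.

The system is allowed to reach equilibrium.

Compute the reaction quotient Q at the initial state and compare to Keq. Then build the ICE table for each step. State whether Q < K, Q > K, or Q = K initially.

Q₀ = 6.479 vs Keq = 3.644 ⇒ Q>K, reverse
Step 1:
                  X         C         B         G
  Initial     7.558    0.7943     1.453     7.531
  Change      0.324     0.162     0.162   -0.4861
  Equil       7.882    0.9563     1.615     7.045
  solve Keq expr → x = -0.162; check Q = 3.644

Q₀ = 6.479; Q > K (proceeds reverse)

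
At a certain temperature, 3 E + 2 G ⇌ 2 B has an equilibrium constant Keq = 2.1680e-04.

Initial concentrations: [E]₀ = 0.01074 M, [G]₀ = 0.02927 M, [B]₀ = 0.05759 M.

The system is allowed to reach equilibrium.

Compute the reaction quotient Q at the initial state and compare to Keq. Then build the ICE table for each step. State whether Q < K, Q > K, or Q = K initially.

Q₀ = 3.1249e+06 vs Keq = 2.1680e-04 ⇒ Q>K, reverse
Step 1:
                    E           G           B
  I           0.01074     0.02927     0.05759
  C           0.08633     0.05755    -0.05755
  E           0.09707     0.08682  3.8660e-05
  solve Keq expr → x = -0.02878; check Q = 2.1680e-04

Q₀ = 3.1249e+06; Q > K (proceeds reverse)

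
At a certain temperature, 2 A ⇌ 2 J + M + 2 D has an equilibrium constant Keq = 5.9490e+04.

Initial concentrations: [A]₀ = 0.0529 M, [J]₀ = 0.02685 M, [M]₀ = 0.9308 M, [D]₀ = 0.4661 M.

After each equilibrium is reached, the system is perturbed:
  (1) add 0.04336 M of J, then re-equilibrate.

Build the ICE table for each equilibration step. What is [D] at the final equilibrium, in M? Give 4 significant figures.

[D]_eq = 0.5187 M

Q₀ = 0.05209 vs Keq = 5.9490e+04 ⇒ Q<K, forward
Step 1:
                  A         J         M         D
  I          0.0529   0.02685    0.9308    0.4661
  C        -0.05273   0.05273   0.02637   0.05273
  E       1.6563e-04   0.07958    0.9572    0.5188
  solve Keq expr → x = 0.02637; check Q = 5.9490e+04
Then add 0.04336 M of J.
Step 2:
                  A         J         M         D
  I       1.6563e-04    0.1229    0.9572    0.5188
  C       9.0000e-05 -9.0000e-05 -4.5000e-05 -9.0000e-05
  E       2.5563e-04    0.1229    0.9571    0.5187
  solve Keq expr → x = -4.5000e-05; check Q = 5.9490e+04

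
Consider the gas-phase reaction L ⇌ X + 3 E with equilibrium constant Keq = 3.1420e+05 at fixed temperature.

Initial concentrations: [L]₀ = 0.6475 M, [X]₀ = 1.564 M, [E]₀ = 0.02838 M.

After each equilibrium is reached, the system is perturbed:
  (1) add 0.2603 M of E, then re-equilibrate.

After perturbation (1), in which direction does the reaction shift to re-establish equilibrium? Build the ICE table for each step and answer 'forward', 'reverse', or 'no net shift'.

Direction: reverse

Q₀ = 5.5212e-05 vs Keq = 3.1420e+05 ⇒ Q<K, forward
Step 1:
                    L           X           E
  init         0.6475       1.564     0.02838
  Δ           -0.6474      0.6474       1.942
  eq       5.3870e-05       2.211       1.971
  solve Keq expr → x = 0.6474; check Q = 3.1420e+05
Then add 0.2603 M of E.
Step 2:
                    L           X           E
  init     5.3870e-05       2.211       2.231
  Δ        2.4281e-05 -2.4281e-05 -7.2843e-05
  eq       7.8151e-05       2.211       2.231
  solve Keq expr → x = -2.4281e-05; check Q = 3.1420e+05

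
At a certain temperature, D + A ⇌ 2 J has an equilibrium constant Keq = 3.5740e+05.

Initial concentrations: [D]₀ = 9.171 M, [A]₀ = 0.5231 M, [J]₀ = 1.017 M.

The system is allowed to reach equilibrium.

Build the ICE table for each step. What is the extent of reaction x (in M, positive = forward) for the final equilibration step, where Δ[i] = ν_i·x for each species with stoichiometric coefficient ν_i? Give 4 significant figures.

x = 0.5231 M

Q₀ = 0.2156 vs Keq = 3.5740e+05 ⇒ Q<K, forward
Step 1:
                  D         A         J
  Initial     9.171    0.5231     1.017
  Change    -0.5231   -0.5231     1.046
  Equil       8.648 1.3773e-06     2.063
  solve Keq expr → x = 0.5231; check Q = 3.5740e+05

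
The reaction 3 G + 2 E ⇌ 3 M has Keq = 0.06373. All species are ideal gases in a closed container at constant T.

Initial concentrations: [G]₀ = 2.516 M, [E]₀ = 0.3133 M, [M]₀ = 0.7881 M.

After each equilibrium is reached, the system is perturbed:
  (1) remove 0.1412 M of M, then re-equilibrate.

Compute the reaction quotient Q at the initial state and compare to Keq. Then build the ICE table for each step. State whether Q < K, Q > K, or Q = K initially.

Q₀ = 0.3131 vs Keq = 0.06373 ⇒ Q>K, reverse
Step 1:
                   G          E          M
  I            2.516     0.3133     0.7881
  C           0.1754     0.1169    -0.1754
  E            2.691     0.4302     0.6127
  solve Keq expr → x = -0.05847; check Q = 0.06373
Then remove 0.1412 M of M.
Step 2:
                   G          E          M
  I            2.691     0.4302     0.4715
  C          -0.0761   -0.05073     0.0761
  E            2.615     0.3795     0.5476
  solve Keq expr → x = 0.02537; check Q = 0.06373

Q₀ = 0.3131; Q > K (proceeds reverse)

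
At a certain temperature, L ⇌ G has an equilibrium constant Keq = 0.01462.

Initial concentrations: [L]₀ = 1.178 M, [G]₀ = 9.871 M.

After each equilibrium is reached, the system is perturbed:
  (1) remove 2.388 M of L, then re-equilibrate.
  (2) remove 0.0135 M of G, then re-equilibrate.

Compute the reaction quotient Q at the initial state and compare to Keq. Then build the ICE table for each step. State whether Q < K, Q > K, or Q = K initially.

Q₀ = 8.379 vs Keq = 0.01462 ⇒ Q>K, reverse
Step 1:
                   L          G
  I            1.178      9.871
  C            9.712     -9.712
  E            10.89     0.1592
  solve Keq expr → x = -9.712; check Q = 0.01462
Then remove 2.388 M of L.
Step 2:
                   L          G
  I            8.502     0.1592
  C          0.03441   -0.03441
  E            8.536     0.1248
  solve Keq expr → x = -0.03441; check Q = 0.01462
Then remove 0.0135 M of G.
Step 3:
                   L          G
  I            8.536     0.1113
  C         -0.01331    0.01331
  E            8.523     0.1246
  solve Keq expr → x = 0.01331; check Q = 0.01462

Q₀ = 8.379; Q > K (proceeds reverse)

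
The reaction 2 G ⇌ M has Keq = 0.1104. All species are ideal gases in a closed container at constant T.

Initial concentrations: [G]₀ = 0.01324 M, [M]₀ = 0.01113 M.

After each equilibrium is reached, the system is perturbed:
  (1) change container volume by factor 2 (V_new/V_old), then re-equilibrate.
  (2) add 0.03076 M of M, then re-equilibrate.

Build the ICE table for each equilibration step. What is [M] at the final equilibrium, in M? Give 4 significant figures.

Q₀ = 63.49 vs Keq = 0.1104 ⇒ Q>K, reverse
Step 1:
                   G          M
  Initial    0.01324    0.01113
  Change     0.02199   -0.01099
  Equil      0.03523 1.3699e-04
  solve Keq expr → x = -0.01099; check Q = 0.1104
Then change container volume by factor 2 (V_new/V_old).
Step 2:
                   G          M
  Initial    0.01761 6.8496e-05
  Change  6.7966e-05 -3.3983e-05
  Equil      0.01768 3.4513e-05
  solve Keq expr → x = -3.3983e-05; check Q = 0.1104
Then add 0.03076 M of M.
Step 3:
                   G          M
  Initial    0.01768    0.03079
  Change     0.06025   -0.03012
  Equil      0.07793 6.7045e-04
  solve Keq expr → x = -0.03012; check Q = 0.1104

[M]_eq = 6.7045e-04 M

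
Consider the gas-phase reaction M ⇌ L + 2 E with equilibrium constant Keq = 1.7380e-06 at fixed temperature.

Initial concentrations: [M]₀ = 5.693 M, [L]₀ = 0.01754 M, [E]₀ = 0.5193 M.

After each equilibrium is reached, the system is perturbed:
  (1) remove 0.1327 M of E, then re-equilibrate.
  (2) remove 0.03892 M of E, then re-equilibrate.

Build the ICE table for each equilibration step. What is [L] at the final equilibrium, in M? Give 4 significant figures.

[L]_eq = 1.0143e-04 M

Q₀ = 8.3085e-04 vs Keq = 1.7380e-06 ⇒ Q>K, reverse
Step 1:
                  M         L         E
  Initial     5.693   0.01754    0.5193
  Change     0.0175   -0.0175    -0.035
  Equil        5.71 4.2314e-05    0.4843
  solve Keq expr → x = -0.0175; check Q = 1.7380e-06
Then remove 0.1327 M of E.
Step 2:
                  M         L         E
  Initial      5.71 4.2314e-05    0.3516
  Change  -3.7932e-05 3.7932e-05 7.5864e-05
  Equil        5.71 8.0246e-05    0.3517
  solve Keq expr → x = 3.7932e-05; check Q = 1.7380e-06
Then remove 0.03892 M of E.
Step 3:
                  M         L         E
  Initial      5.71 8.0246e-05    0.3128
  Change  -2.1186e-05 2.1186e-05 4.2373e-05
  Equil        5.71 1.0143e-04    0.3128
  solve Keq expr → x = 2.1186e-05; check Q = 1.7380e-06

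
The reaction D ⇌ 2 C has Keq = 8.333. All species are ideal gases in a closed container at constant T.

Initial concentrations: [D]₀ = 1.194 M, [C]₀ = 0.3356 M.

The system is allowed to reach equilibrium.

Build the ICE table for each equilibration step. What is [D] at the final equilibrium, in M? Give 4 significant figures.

[D]_eq = 0.423 M

Q₀ = 0.09433 vs Keq = 8.333 ⇒ Q<K, forward
Step 1:
                    D           C
  init          1.194      0.3356
  Δ            -0.771       1.542
  eq            0.423       1.878
  solve Keq expr → x = 0.771; check Q = 8.333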